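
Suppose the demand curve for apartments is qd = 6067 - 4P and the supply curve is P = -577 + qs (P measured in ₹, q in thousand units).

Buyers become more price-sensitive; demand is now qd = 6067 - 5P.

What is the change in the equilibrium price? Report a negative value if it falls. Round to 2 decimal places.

Before the shock: 6067 - 4P = P + 577 ⇒ 5490 = 5P ⇒ P = 1098, q = 1675.
The shock moves the curves to qd = 6067 - 5P and qs = P + 577.
Setting them equal: 6067 - 5P = P + 577 → 5490 = 6P, so P = 915 and q = 1492.
ΔP = 915 − 1098 = -183.00.

-183.00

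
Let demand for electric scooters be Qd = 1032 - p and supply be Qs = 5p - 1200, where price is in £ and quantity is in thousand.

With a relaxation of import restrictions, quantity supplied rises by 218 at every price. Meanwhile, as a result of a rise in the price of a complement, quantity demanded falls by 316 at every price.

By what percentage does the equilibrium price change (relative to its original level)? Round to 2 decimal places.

-23.92

Before the shock: 1032 - p = 5p - 1200 ⇒ 2232 = 6p ⇒ p = 372, Q = 660.
With the change applied: demand Qd = 716 - p, supply Qs = 5p - 982.
Equate the new curves: 716 - p = 5p - 982, giving 1698 = 6p, p = 283, Q = 433.
%Δp = (283 − 372) / 372 × 100 = -23.92%.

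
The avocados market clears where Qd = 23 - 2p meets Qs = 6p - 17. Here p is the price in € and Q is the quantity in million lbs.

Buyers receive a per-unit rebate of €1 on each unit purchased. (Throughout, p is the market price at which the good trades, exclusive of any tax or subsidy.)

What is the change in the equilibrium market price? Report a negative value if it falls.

Before the shock: 23 - 2p = 6p - 17 ⇒ 40 = 8p ⇒ p = 5, Q = 13.
Since buyers' out-of-pocket price is the market price minus the rebate, the effective demand curve becomes Qd = 25 - 2p.
New equilibrium: 25 - 2p = 6p - 17 ⇒ 42 = 8p ⇒ p = 5.25, Q = 14.5.
Δp = 5.25 − 5 = +0.25.

+0.25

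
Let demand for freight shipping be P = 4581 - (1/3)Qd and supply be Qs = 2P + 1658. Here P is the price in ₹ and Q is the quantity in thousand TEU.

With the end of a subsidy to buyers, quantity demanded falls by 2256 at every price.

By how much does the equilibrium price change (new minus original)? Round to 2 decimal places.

Initially, 13743 - 3P = 2P + 1658, so 12085 = 5P and P = 2417, Q = 6492.
The shock moves the curves to Qd = 11487 - 3P and Qs = 2P + 1658.
Setting them equal: 11487 - 3P = 2P + 1658 → 9829 = 5P, so P = 1965.8 and Q = 5589.6.
ΔP = 1965.8 − 2417 = -451.20.

-451.20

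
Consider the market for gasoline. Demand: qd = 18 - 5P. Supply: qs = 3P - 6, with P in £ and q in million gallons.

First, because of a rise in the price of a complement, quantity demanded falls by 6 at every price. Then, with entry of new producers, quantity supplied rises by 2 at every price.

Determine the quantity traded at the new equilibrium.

2

Before the shock: 18 - 5P = 3P - 6 ⇒ 24 = 8P ⇒ P = 3, q = 3.
After the shift, demand is qd = 12 - 5P and supply is qs = 3P - 4.
Equate the new curves: 12 - 5P = 3P - 4, giving 16 = 8P, P = 2, q = 2.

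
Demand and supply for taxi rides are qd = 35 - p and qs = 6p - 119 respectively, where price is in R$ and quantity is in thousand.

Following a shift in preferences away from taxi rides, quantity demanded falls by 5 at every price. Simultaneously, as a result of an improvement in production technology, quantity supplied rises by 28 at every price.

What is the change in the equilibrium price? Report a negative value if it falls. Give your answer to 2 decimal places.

-4.71

Original equilibrium: 35 - p = 6p - 119 gives 154 = 7p, so p = 22 and q = 13.
The shock moves the curves to qd = 30 - p and qs = 6p - 91.
New equilibrium: 30 - p = 6p - 91 ⇒ 121 = 7p ⇒ p = 121/7 ≈ 17.2857, q = 89/7 ≈ 12.7143.
Δp = 17.2857 − 22 = -4.71.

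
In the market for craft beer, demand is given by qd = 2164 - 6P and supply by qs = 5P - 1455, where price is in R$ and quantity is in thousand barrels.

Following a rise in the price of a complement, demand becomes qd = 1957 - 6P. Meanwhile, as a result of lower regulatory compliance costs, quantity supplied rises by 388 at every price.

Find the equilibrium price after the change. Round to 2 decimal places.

Initially, 2164 - 6P = 5P - 1455, so 3619 = 11P and P = 329, q = 190.
The new curves are qd = 1957 - 6P (demand) and qs = 5P - 1067 (supply).
Equate the new curves: 1957 - 6P = 5P - 1067, giving 3024 = 11P, P = 3024/11 ≈ 274.9091, q = 3383/11 ≈ 307.5455.

274.91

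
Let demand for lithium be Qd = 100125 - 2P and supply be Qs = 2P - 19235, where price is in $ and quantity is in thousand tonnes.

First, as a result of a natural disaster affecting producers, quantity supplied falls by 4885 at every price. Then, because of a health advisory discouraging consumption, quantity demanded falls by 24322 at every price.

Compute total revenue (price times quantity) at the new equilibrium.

Original equilibrium: 100125 - 2P = 2P - 19235 gives 119360 = 4P, so P = 29840 and Q = 40445.
After the shift, demand is Qd = 75803 - 2P and supply is Qs = 2P - 24120.
Equate the new curves: 75803 - 2P = 2P - 24120, giving 99923 = 4P, P = 24980.75, Q = 25841.5.
New expenditure = 24980.75 × 25841.5 = 645540051.125.

645540051.125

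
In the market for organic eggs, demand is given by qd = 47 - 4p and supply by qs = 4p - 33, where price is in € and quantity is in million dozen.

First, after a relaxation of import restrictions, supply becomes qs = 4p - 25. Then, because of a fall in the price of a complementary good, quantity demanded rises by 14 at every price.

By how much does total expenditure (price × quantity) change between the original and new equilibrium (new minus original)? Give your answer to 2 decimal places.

+123.50

Initially, 47 - 4p = 4p - 33, so 80 = 8p and p = 10, q = 7.
The shock moves the curves to qd = 61 - 4p and qs = 4p - 25.
Clearing the new market: 61 - 4p = 4p - 25, so p = 10.75 and q = 18.
Expenditure moves from 10×7 = 70 to 10.75×18 = 193.5; change = +123.50.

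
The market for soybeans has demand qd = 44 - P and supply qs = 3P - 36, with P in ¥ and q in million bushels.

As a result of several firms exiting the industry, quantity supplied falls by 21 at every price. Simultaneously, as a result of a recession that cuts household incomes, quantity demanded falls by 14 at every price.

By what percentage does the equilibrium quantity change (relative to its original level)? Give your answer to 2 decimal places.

-65.63

Before the shock: 44 - P = 3P - 36 ⇒ 80 = 4P ⇒ P = 20, q = 24.
The shock moves the curves to qd = 30 - P and qs = 3P - 57.
Setting them equal: 30 - P = 3P - 57 → 87 = 4P, so P = 21.75 and q = 8.25.
%Δq = (8.25 − 24) / 24 × 100 = -65.63%.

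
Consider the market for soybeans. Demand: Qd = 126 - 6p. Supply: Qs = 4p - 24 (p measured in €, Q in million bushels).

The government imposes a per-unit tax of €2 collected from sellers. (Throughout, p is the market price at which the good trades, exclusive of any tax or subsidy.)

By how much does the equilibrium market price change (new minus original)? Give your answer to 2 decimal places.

Solve the original market: 126 - 6p = 4p - 24, hence p = 15 and Q = 36.
Since sellers keep the price net of the tax, the effective supply curve becomes Qs = 4p - 32.
Equate the new curves: 126 - 6p = 4p - 32, giving 158 = 10p, p = 15.8, Q = 31.2.
Δp = 15.8 − 15 = +0.80.

+0.80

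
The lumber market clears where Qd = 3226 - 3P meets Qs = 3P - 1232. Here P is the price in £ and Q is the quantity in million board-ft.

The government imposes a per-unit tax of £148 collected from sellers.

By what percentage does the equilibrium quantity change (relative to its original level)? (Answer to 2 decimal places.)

-22.27

Original equilibrium: 3226 - 3P = 3P - 1232 gives 4458 = 6P, so P = 743 and Q = 997.
Since sellers keep the price net of the tax, the effective supply curve becomes Qs = 3P - 1676.
Clearing the new market: 3226 - 3P = 3P - 1676, so P = 817 and Q = 775.
%ΔQ = (775 − 997) / 997 × 100 = -22.27%.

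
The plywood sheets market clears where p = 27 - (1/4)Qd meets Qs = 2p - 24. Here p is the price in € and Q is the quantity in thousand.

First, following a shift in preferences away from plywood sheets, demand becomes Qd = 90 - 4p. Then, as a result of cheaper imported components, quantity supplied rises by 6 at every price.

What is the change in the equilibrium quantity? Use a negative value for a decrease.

Original equilibrium: 108 - 4p = 2p - 24 gives 132 = 6p, so p = 22 and Q = 20.
After the shift, demand is Qd = 90 - 4p and supply is Qs = 2p - 18.
Setting them equal: 90 - 4p = 2p - 18 → 108 = 6p, so p = 18 and Q = 18.
ΔQ = 18 − 20 = -2.

-2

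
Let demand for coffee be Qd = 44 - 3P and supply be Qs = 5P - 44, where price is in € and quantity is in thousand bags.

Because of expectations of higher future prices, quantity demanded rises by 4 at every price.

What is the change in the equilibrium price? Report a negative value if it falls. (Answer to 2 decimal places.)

Original equilibrium: 44 - 3P = 5P - 44 gives 88 = 8P, so P = 11 and Q = 11.
With the change applied: demand Qd = 48 - 3P, supply Qs = 5P - 44.
Clearing the new market: 48 - 3P = 5P - 44, so P = 11.5 and Q = 13.5.
ΔP = 11.5 − 11 = +0.50.

+0.50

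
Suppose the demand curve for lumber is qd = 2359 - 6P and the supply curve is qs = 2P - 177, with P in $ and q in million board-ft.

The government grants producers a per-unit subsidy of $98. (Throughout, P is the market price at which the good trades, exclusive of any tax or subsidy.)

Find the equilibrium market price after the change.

Before the shock: 2359 - 6P = 2P - 177 ⇒ 2536 = 8P ⇒ P = 317, q = 457.
Since sellers receive the price plus the subsidy, the effective supply curve becomes qs = 2P + 19.
Setting them equal: 2359 - 6P = 2P + 19 → 2340 = 8P, so P = 292.5 and q = 604.

292.5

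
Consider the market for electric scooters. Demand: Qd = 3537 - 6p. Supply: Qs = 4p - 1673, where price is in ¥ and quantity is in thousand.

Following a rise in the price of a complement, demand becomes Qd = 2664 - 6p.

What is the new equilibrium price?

433.7

Before the shock: 3537 - 6p = 4p - 1673 ⇒ 5210 = 10p ⇒ p = 521, Q = 411.
The shock moves the curves to Qd = 2664 - 6p and Qs = 4p - 1673.
New equilibrium: 2664 - 6p = 4p - 1673 ⇒ 4337 = 10p ⇒ p = 433.7, Q = 61.8.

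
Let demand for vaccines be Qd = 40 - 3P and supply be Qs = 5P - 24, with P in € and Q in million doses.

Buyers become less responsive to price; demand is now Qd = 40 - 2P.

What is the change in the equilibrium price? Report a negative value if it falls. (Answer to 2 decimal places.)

+1.14

Before the shock: 40 - 3P = 5P - 24 ⇒ 64 = 8P ⇒ P = 8, Q = 16.
The shock moves the curves to Qd = 40 - 2P and Qs = 5P - 24.
New equilibrium: 40 - 2P = 5P - 24 ⇒ 64 = 7P ⇒ P = 64/7 ≈ 9.1429, Q = 152/7 ≈ 21.7143.
ΔP = 9.1429 − 8 = +1.14.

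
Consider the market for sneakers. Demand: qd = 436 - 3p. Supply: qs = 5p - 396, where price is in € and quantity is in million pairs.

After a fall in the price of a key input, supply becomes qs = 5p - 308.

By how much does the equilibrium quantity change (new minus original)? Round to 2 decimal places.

+33.00

Original equilibrium: 436 - 3p = 5p - 396 gives 832 = 8p, so p = 104 and q = 124.
After the shift, demand is qd = 436 - 3p and supply is qs = 5p - 308.
Clearing the new market: 436 - 3p = 5p - 308, so p = 93 and q = 157.
Δq = 157 − 124 = +33.00.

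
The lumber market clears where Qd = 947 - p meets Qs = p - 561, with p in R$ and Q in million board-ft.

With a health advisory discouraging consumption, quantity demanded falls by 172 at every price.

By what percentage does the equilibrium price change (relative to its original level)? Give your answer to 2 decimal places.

Solve the original market: 947 - p = p - 561, hence p = 754 and Q = 193.
After the shift, demand is Qd = 775 - p and supply is Qs = p - 561.
Setting them equal: 775 - p = p - 561 → 1336 = 2p, so p = 668 and Q = 107.
%Δp = (668 − 754) / 754 × 100 = -11.41%.

-11.41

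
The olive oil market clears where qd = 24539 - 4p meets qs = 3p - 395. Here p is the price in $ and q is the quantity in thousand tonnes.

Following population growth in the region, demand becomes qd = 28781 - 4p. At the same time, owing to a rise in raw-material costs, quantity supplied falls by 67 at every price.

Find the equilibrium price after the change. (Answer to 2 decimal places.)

Solve the original market: 24539 - 4p = 3p - 395, hence p = 3562 and q = 10291.
With the change applied: demand qd = 28781 - 4p, supply qs = 3p - 462.
Clearing the new market: 28781 - 4p = 3p - 462, so p = 29243/7 ≈ 4177.5714 and q = 84495/7 ≈ 12070.7143.

4177.57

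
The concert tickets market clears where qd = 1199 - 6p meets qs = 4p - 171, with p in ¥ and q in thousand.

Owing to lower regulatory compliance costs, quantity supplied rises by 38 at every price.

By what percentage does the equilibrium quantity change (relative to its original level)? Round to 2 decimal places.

Before the shock: 1199 - 6p = 4p - 171 ⇒ 1370 = 10p ⇒ p = 137, q = 377.
The shock moves the curves to qd = 1199 - 6p and qs = 4p - 133.
Setting them equal: 1199 - 6p = 4p - 133 → 1332 = 10p, so p = 133.2 and q = 399.8.
%Δq = (399.8 − 377) / 377 × 100 = +6.05%.

+6.05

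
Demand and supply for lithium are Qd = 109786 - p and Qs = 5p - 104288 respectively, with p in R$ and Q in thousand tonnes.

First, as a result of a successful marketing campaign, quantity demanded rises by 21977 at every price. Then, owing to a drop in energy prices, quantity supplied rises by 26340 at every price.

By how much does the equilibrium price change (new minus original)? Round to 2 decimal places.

Initially, 109786 - p = 5p - 104288, so 214074 = 6p and p = 35679, Q = 74107.
The shock moves the curves to Qd = 131763 - p and Qs = 5p - 77948.
Clearing the new market: 131763 - p = 5p - 77948, so p = 209711/6 ≈ 34951.8333 and Q = 580867/6 ≈ 96811.1667.
Δp = 34951.8333 − 35679 = -727.17.

-727.17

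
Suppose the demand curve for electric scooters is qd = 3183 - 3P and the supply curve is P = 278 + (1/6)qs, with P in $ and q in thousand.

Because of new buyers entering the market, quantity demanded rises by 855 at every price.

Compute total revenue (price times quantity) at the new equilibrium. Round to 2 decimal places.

1354224.00

Solve the original market: 3183 - 3P = 6P - 1668, hence P = 539 and q = 1566.
The new curves are qd = 4038 - 3P (demand) and qs = 6P - 1668 (supply).
Clearing the new market: 4038 - 3P = 6P - 1668, so P = 634 and q = 2136.
New expenditure = 634 × 2136 = 1354224.00.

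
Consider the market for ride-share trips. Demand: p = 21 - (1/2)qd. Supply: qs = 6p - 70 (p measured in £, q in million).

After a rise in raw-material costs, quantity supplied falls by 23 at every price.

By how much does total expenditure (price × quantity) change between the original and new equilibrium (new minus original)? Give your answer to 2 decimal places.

Before the shock: 42 - 2p = 6p - 70 ⇒ 112 = 8p ⇒ p = 14, q = 14.
The new curves are qd = 42 - 2p (demand) and qs = 6p - 93 (supply).
Clearing the new market: 42 - 2p = 6p - 93, so p = 16.875 and q = 8.25.
Expenditure moves from 14×14 = 196 to 16.875×8.25 = 139.21875; change = -56.78.

-56.78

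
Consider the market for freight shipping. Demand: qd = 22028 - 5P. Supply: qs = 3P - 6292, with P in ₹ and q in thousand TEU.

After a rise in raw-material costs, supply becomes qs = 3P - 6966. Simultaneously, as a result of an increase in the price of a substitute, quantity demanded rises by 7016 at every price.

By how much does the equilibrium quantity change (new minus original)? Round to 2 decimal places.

+2209.75

Solve the original market: 22028 - 5P = 3P - 6292, hence P = 3540 and q = 4328.
The shock moves the curves to qd = 29044 - 5P and qs = 3P - 6966.
Clearing the new market: 29044 - 5P = 3P - 6966, so P = 4501.25 and q = 6537.75.
Δq = 6537.75 − 4328 = +2209.75.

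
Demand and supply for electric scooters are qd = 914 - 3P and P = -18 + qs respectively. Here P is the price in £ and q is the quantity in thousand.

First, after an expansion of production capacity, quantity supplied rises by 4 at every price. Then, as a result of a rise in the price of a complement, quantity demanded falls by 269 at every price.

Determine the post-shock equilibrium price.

155.75

Original equilibrium: 914 - 3P = P + 18 gives 896 = 4P, so P = 224 and q = 242.
With the change applied: demand qd = 645 - 3P, supply qs = P + 22.
Clearing the new market: 645 - 3P = P + 22, so P = 155.75 and q = 177.75.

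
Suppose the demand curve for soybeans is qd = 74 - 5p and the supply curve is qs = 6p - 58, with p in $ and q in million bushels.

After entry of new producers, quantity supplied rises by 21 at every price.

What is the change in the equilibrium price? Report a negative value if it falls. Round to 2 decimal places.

Solve the original market: 74 - 5p = 6p - 58, hence p = 12 and q = 14.
The new curves are qd = 74 - 5p (demand) and qs = 6p - 37 (supply).
Setting them equal: 74 - 5p = 6p - 37 → 111 = 11p, so p = 111/11 ≈ 10.0909 and q = 259/11 ≈ 23.5455.
Δp = 10.0909 − 12 = -1.91.

-1.91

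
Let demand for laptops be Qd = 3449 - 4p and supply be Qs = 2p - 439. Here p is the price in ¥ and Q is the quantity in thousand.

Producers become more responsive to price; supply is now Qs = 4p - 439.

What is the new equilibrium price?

Original equilibrium: 3449 - 4p = 2p - 439 gives 3888 = 6p, so p = 648 and Q = 857.
With the change applied: demand Qd = 3449 - 4p, supply Qs = 4p - 439.
Setting them equal: 3449 - 4p = 4p - 439 → 3888 = 8p, so p = 486 and Q = 1505.

486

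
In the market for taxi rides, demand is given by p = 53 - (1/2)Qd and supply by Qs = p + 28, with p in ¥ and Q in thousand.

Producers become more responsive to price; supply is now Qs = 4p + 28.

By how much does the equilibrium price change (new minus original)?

-13

Before the shock: 106 - 2p = p + 28 ⇒ 78 = 3p ⇒ p = 26, Q = 54.
The new curves are Qd = 106 - 2p (demand) and Qs = 4p + 28 (supply).
New equilibrium: 106 - 2p = 4p + 28 ⇒ 78 = 6p ⇒ p = 13, Q = 80.
Δp = 13 − 26 = -13.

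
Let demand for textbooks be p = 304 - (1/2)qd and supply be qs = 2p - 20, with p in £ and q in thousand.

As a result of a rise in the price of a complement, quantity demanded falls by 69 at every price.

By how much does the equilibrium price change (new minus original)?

-17.25

Before the shock: 608 - 2p = 2p - 20 ⇒ 628 = 4p ⇒ p = 157, q = 294.
The shock moves the curves to qd = 539 - 2p and qs = 2p - 20.
Clearing the new market: 539 - 2p = 2p - 20, so p = 139.75 and q = 259.5.
Δp = 139.75 − 157 = -17.25.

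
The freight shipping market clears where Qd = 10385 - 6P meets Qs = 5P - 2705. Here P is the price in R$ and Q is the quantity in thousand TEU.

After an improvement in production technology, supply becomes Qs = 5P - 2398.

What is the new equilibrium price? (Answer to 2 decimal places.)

Initially, 10385 - 6P = 5P - 2705, so 13090 = 11P and P = 1190, Q = 3245.
The new curves are Qd = 10385 - 6P (demand) and Qs = 5P - 2398 (supply).
Clearing the new market: 10385 - 6P = 5P - 2398, so P = 12783/11 ≈ 1162.0909 and Q = 37537/11 ≈ 3412.4545.

1162.09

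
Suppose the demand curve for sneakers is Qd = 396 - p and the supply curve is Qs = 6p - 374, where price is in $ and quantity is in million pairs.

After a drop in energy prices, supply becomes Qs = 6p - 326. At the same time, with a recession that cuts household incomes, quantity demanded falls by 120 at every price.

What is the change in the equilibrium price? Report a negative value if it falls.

Initially, 396 - p = 6p - 374, so 770 = 7p and p = 110, Q = 286.
The shock moves the curves to Qd = 276 - p and Qs = 6p - 326.
Equate the new curves: 276 - p = 6p - 326, giving 602 = 7p, p = 86, Q = 190.
Δp = 86 − 110 = -24.

-24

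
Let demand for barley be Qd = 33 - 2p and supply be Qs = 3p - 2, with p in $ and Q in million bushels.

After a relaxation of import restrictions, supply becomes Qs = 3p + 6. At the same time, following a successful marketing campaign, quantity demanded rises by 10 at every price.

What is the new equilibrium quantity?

28.2

Before the shock: 33 - 2p = 3p - 2 ⇒ 35 = 5p ⇒ p = 7, Q = 19.
After the shift, demand is Qd = 43 - 2p and supply is Qs = 3p + 6.
New equilibrium: 43 - 2p = 3p + 6 ⇒ 37 = 5p ⇒ p = 7.4, Q = 28.2.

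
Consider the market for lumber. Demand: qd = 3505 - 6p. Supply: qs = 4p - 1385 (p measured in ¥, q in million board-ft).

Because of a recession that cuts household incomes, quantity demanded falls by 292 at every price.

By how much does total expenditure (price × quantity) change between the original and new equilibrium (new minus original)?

-70377.84

Before the shock: 3505 - 6p = 4p - 1385 ⇒ 4890 = 10p ⇒ p = 489, q = 571.
After the shift, demand is qd = 3213 - 6p and supply is qs = 4p - 1385.
Clearing the new market: 3213 - 6p = 4p - 1385, so p = 459.8 and q = 454.2.
Expenditure moves from 489×571 = 279219 to 459.8×454.2 = 208841.16; change = -70377.84.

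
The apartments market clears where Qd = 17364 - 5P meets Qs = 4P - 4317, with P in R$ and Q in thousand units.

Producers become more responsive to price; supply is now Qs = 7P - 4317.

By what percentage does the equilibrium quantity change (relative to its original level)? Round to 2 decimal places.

Initially, 17364 - 5P = 4P - 4317, so 21681 = 9P and P = 2409, Q = 5319.
After the shift, demand is Qd = 17364 - 5P and supply is Qs = 7P - 4317.
Setting them equal: 17364 - 5P = 7P - 4317 → 21681 = 12P, so P = 1806.75 and Q = 8330.25.
%ΔQ = (8330.25 − 5319) / 5319 × 100 = +56.61%.

+56.61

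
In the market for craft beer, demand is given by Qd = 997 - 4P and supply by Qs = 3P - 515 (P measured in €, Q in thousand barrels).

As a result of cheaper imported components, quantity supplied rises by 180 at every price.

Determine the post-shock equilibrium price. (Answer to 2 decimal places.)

190.29

Before the shock: 997 - 4P = 3P - 515 ⇒ 1512 = 7P ⇒ P = 216, Q = 133.
The new curves are Qd = 997 - 4P (demand) and Qs = 3P - 335 (supply).
Setting them equal: 997 - 4P = 3P - 335 → 1332 = 7P, so P = 1332/7 ≈ 190.2857 and Q = 1651/7 ≈ 235.8571.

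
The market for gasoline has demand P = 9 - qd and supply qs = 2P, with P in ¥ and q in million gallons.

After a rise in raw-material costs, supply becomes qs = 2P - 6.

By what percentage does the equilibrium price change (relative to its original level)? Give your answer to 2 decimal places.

Initially, 9 - P = 2P, so 9 = 3P and P = 3, q = 6.
The shock moves the curves to qd = 9 - P and qs = 2P - 6.
Clearing the new market: 9 - P = 2P - 6, so P = 5 and q = 4.
%ΔP = (5 − 3) / 3 × 100 = +66.67%.

+66.67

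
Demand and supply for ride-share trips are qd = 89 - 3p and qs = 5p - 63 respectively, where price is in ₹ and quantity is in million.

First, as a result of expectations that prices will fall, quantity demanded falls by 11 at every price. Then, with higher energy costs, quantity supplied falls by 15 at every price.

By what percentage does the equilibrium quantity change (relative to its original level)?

Solve the original market: 89 - 3p = 5p - 63, hence p = 19 and q = 32.
With the change applied: demand qd = 78 - 3p, supply qs = 5p - 78.
Setting them equal: 78 - 3p = 5p - 78 → 156 = 8p, so p = 19.5 and q = 19.5.
%Δq = (19.5 − 32) / 32 × 100 = -39.0625%.

-39.0625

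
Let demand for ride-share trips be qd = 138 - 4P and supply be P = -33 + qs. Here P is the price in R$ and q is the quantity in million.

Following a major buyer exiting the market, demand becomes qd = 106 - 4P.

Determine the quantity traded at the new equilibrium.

47.6

Solve the original market: 138 - 4P = P + 33, hence P = 21 and q = 54.
The shock moves the curves to qd = 106 - 4P and qs = P + 33.
New equilibrium: 106 - 4P = P + 33 ⇒ 73 = 5P ⇒ P = 14.6, q = 47.6.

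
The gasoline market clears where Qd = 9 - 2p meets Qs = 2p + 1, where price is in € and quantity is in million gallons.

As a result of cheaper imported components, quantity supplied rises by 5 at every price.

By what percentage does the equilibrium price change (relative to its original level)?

-62.5

Solve the original market: 9 - 2p = 2p + 1, hence p = 2 and Q = 5.
After the shift, demand is Qd = 9 - 2p and supply is Qs = 2p + 6.
Equate the new curves: 9 - 2p = 2p + 6, giving 3 = 4p, p = 0.75, Q = 7.5.
%Δp = (0.75 − 2) / 2 × 100 = -62.5%.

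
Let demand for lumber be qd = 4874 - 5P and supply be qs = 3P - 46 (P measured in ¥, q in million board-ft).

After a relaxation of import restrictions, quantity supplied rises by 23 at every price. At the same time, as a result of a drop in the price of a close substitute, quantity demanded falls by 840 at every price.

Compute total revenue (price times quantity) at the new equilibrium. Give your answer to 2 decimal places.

Before the shock: 4874 - 5P = 3P - 46 ⇒ 4920 = 8P ⇒ P = 615, q = 1799.
The shock moves the curves to qd = 4034 - 5P and qs = 3P - 23.
New equilibrium: 4034 - 5P = 3P - 23 ⇒ 4057 = 8P ⇒ P = 507.125, q = 1498.375.
New expenditure = 507.125 × 1498.375 = 759863.42.

759863.42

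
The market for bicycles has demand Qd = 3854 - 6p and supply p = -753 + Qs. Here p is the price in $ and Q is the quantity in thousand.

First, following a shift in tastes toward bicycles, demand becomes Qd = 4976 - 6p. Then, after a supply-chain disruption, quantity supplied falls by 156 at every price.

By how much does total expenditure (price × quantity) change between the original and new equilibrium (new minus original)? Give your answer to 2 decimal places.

+234977.76

Solve the original market: 3854 - 6p = p + 753, hence p = 443 and Q = 1196.
After the shift, demand is Qd = 4976 - 6p and supply is Qs = p + 597.
New equilibrium: 4976 - 6p = p + 597 ⇒ 4379 = 7p ⇒ p = 4379/7 ≈ 625.5714, Q = 8558/7 ≈ 1222.5714.
Expenditure moves from 443×1196 = 529828 to 625.5714×1222.5714 = 764805.7551; change = +234977.76.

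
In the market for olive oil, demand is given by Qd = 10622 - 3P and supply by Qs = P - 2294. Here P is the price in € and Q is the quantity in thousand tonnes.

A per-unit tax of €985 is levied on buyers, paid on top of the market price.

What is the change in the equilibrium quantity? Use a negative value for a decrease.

-738.75

Original equilibrium: 10622 - 3P = P - 2294 gives 12916 = 4P, so P = 3229 and Q = 935.
Since buyers pay the price plus the tax, the effective demand curve becomes Qd = 7667 - 3P.
New equilibrium: 7667 - 3P = P - 2294 ⇒ 9961 = 4P ⇒ P = 2490.25, Q = 196.25.
ΔQ = 196.25 − 935 = -738.75.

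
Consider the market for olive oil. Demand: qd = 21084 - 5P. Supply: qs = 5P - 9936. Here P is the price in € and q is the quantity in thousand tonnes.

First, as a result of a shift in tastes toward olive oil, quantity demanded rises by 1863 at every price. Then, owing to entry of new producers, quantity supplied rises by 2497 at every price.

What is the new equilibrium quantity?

7754

Original equilibrium: 21084 - 5P = 5P - 9936 gives 31020 = 10P, so P = 3102 and q = 5574.
After the shift, demand is qd = 22947 - 5P and supply is qs = 5P - 7439.
Equate the new curves: 22947 - 5P = 5P - 7439, giving 30386 = 10P, P = 3038.6, q = 7754.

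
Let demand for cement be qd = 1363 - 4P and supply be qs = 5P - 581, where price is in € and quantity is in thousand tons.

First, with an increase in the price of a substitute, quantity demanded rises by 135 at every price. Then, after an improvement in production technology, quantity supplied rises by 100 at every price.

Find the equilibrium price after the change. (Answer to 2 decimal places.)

Initially, 1363 - 4P = 5P - 581, so 1944 = 9P and P = 216, q = 499.
The shock moves the curves to qd = 1498 - 4P and qs = 5P - 481.
Equate the new curves: 1498 - 4P = 5P - 481, giving 1979 = 9P, P = 1979/9 ≈ 219.8889, q = 5566/9 ≈ 618.4444.

219.89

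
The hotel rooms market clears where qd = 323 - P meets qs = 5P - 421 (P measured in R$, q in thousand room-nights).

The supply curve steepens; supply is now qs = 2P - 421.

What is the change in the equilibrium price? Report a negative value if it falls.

+124

Solve the original market: 323 - P = 5P - 421, hence P = 124 and q = 199.
The new curves are qd = 323 - P (demand) and qs = 2P - 421 (supply).
Clearing the new market: 323 - P = 2P - 421, so P = 248 and q = 75.
ΔP = 248 − 124 = +124.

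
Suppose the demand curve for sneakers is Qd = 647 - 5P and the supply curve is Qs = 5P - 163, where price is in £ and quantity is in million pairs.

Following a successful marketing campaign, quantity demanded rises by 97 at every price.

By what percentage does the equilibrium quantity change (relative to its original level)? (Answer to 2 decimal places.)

Before the shock: 647 - 5P = 5P - 163 ⇒ 810 = 10P ⇒ P = 81, Q = 242.
With the change applied: demand Qd = 744 - 5P, supply Qs = 5P - 163.
Clearing the new market: 744 - 5P = 5P - 163, so P = 90.7 and Q = 290.5.
%ΔQ = (290.5 − 242) / 242 × 100 = +20.04%.

+20.04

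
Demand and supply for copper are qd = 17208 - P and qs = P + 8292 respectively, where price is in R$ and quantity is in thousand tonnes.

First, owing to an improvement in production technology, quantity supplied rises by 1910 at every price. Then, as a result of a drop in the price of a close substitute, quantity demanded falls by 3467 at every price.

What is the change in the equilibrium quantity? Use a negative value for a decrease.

Original equilibrium: 17208 - P = P + 8292 gives 8916 = 2P, so P = 4458 and q = 12750.
With the change applied: demand qd = 13741 - P, supply qs = P + 10202.
Clearing the new market: 13741 - P = P + 10202, so P = 1769.5 and q = 11971.5.
Δq = 11971.5 − 12750 = -778.5.

-778.5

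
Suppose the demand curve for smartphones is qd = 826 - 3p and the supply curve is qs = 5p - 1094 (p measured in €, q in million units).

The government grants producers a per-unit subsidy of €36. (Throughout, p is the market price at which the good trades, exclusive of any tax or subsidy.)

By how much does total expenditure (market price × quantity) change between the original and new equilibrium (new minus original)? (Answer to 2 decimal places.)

Before the shock: 826 - 3p = 5p - 1094 ⇒ 1920 = 8p ⇒ p = 240, q = 106.
Since sellers receive the price plus the subsidy, the effective supply curve becomes qs = 5p - 914.
Equate the new curves: 826 - 3p = 5p - 914, giving 1740 = 8p, p = 217.5, q = 173.5.
Expenditure moves from 240×106 = 25440 to 217.5×173.5 = 37736.25; change = +12296.25.

+12296.25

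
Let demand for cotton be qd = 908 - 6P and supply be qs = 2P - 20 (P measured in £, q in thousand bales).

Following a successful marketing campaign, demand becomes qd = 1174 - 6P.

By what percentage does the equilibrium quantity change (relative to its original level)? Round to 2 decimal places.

Initially, 908 - 6P = 2P - 20, so 928 = 8P and P = 116, q = 212.
After the shift, demand is qd = 1174 - 6P and supply is qs = 2P - 20.
New equilibrium: 1174 - 6P = 2P - 20 ⇒ 1194 = 8P ⇒ P = 149.25, q = 278.5.
%Δq = (278.5 − 212) / 212 × 100 = +31.37%.

+31.37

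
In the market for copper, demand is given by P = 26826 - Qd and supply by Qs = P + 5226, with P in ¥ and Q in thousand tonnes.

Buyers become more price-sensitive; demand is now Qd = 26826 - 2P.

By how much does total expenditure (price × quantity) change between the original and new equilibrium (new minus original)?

-83613600

Initially, 26826 - P = P + 5226, so 21600 = 2P and P = 10800, Q = 16026.
After the shift, demand is Qd = 26826 - 2P and supply is Qs = P + 5226.
Equate the new curves: 26826 - 2P = P + 5226, giving 21600 = 3P, P = 7200, Q = 12426.
Expenditure moves from 10800×16026 = 173080800 to 7200×12426 = 89467200; change = -83613600.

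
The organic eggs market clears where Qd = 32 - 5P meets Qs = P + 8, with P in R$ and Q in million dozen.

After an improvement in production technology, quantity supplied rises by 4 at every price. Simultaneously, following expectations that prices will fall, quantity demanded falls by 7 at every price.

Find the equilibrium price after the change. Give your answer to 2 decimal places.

Original equilibrium: 32 - 5P = P + 8 gives 24 = 6P, so P = 4 and Q = 12.
The new curves are Qd = 25 - 5P (demand) and Qs = P + 12 (supply).
New equilibrium: 25 - 5P = P + 12 ⇒ 13 = 6P ⇒ P = 13/6 ≈ 2.1667, Q = 85/6 ≈ 14.1667.

2.17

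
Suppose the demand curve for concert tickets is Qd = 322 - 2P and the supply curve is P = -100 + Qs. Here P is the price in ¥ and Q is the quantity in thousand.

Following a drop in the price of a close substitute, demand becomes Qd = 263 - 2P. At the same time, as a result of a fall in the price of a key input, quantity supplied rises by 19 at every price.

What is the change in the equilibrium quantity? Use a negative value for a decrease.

-7

Solve the original market: 322 - 2P = P + 100, hence P = 74 and Q = 174.
The new curves are Qd = 263 - 2P (demand) and Qs = P + 119 (supply).
Clearing the new market: 263 - 2P = P + 119, so P = 48 and Q = 167.
ΔQ = 167 − 174 = -7.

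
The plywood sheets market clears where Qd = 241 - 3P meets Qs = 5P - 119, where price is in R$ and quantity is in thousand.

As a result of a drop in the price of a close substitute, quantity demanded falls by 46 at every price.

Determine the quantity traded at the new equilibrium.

Original equilibrium: 241 - 3P = 5P - 119 gives 360 = 8P, so P = 45 and Q = 106.
The new curves are Qd = 195 - 3P (demand) and Qs = 5P - 119 (supply).
Clearing the new market: 195 - 3P = 5P - 119, so P = 39.25 and Q = 77.25.

77.25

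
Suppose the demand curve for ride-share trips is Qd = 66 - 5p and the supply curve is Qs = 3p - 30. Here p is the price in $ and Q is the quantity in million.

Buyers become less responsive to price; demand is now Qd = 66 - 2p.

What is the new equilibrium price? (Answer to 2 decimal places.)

19.20

Initially, 66 - 5p = 3p - 30, so 96 = 8p and p = 12, Q = 6.
After the shift, demand is Qd = 66 - 2p and supply is Qs = 3p - 30.
Clearing the new market: 66 - 2p = 3p - 30, so p = 19.2 and Q = 27.6.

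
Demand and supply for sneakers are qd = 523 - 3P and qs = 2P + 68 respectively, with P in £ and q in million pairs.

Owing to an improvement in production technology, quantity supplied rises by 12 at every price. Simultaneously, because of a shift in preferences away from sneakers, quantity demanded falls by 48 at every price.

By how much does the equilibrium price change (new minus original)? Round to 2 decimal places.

Original equilibrium: 523 - 3P = 2P + 68 gives 455 = 5P, so P = 91 and q = 250.
The shock moves the curves to qd = 475 - 3P and qs = 2P + 80.
New equilibrium: 475 - 3P = 2P + 80 ⇒ 395 = 5P ⇒ P = 79, q = 238.
ΔP = 79 − 91 = -12.00.

-12.00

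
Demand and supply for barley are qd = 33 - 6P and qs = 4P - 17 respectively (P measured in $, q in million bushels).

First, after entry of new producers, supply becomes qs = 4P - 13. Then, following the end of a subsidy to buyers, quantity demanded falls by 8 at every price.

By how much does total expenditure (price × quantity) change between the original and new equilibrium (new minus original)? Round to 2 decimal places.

Solve the original market: 33 - 6P = 4P - 17, hence P = 5 and q = 3.
The new curves are qd = 25 - 6P (demand) and qs = 4P - 13 (supply).
Clearing the new market: 25 - 6P = 4P - 13, so P = 3.8 and q = 2.2.
Expenditure moves from 5×3 = 15 to 3.8×2.2 = 8.36; change = -6.64.

-6.64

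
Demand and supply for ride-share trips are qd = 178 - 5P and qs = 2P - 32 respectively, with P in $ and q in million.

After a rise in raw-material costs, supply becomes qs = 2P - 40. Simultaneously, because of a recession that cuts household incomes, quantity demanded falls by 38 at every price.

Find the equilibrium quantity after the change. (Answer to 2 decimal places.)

11.43

Before the shock: 178 - 5P = 2P - 32 ⇒ 210 = 7P ⇒ P = 30, q = 28.
After the shift, demand is qd = 140 - 5P and supply is qs = 2P - 40.
Setting them equal: 140 - 5P = 2P - 40 → 180 = 7P, so P = 180/7 ≈ 25.7143 and q = 80/7 ≈ 11.4286.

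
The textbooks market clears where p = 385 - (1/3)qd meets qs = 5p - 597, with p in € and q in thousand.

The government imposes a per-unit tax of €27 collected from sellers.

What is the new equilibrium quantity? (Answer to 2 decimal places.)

Initially, 1155 - 3p = 5p - 597, so 1752 = 8p and p = 219, q = 498.
Since sellers keep the price net of the tax, the effective supply curve becomes qs = 5p - 732.
New equilibrium: 1155 - 3p = 5p - 732 ⇒ 1887 = 8p ⇒ p = 235.875, q = 447.375.

447.38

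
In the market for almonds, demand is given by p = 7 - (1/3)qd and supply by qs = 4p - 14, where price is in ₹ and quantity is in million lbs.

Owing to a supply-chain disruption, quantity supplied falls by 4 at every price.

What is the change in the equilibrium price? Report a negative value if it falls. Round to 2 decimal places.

+0.57

Original equilibrium: 21 - 3p = 4p - 14 gives 35 = 7p, so p = 5 and q = 6.
The new curves are qd = 21 - 3p (demand) and qs = 4p - 18 (supply).
Equate the new curves: 21 - 3p = 4p - 18, giving 39 = 7p, p = 39/7 ≈ 5.5714, q = 30/7 ≈ 4.2857.
Δp = 5.5714 − 5 = +0.57.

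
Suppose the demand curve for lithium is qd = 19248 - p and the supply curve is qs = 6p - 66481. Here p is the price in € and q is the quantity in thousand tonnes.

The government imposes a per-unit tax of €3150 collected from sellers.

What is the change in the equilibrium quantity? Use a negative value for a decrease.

Original equilibrium: 19248 - p = 6p - 66481 gives 85729 = 7p, so p = 12247 and q = 7001.
Since sellers keep the price net of the tax, the effective supply curve becomes qs = 6p - 85381.
New equilibrium: 19248 - p = 6p - 85381 ⇒ 104629 = 7p ⇒ p = 14947, q = 4301.
Δq = 4301 − 7001 = -2700.

-2700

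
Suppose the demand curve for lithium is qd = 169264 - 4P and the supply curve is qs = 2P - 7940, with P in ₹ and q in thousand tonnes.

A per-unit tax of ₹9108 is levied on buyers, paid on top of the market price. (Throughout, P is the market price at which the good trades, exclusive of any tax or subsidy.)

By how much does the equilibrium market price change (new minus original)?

-6072

Before the shock: 169264 - 4P = 2P - 7940 ⇒ 177204 = 6P ⇒ P = 29534, q = 51128.
Since buyers pay the price plus the tax, the effective demand curve becomes qd = 132832 - 4P.
Clearing the new market: 132832 - 4P = 2P - 7940, so P = 23462 and q = 38984.
ΔP = 23462 − 29534 = -6072.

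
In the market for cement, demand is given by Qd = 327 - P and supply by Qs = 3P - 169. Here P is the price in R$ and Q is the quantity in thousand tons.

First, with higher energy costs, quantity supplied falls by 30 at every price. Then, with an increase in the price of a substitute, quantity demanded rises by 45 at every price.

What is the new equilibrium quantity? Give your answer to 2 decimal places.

229.25

Initially, 327 - P = 3P - 169, so 496 = 4P and P = 124, Q = 203.
After the shift, demand is Qd = 372 - P and supply is Qs = 3P - 199.
Clearing the new market: 372 - P = 3P - 199, so P = 142.75 and Q = 229.25.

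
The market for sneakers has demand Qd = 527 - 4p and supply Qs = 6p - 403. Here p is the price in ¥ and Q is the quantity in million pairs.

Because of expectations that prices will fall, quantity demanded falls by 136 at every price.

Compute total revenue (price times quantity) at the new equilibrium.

Solve the original market: 527 - 4p = 6p - 403, hence p = 93 and Q = 155.
After the shift, demand is Qd = 391 - 4p and supply is Qs = 6p - 403.
New equilibrium: 391 - 4p = 6p - 403 ⇒ 794 = 10p ⇒ p = 79.4, Q = 73.4.
New expenditure = 79.4 × 73.4 = 5827.96.

5827.96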